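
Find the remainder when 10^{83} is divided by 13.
By Fermat: 10^{12} ≡ 1 (mod 13). 83 = 6×12 + 11. So 10^{83} ≡ 10^{11} ≡ 4 (mod 13)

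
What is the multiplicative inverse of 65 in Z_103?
84

Using Extended Euclidean Algorithm:
gcd(65, 103) = 1
Bezout coefficients: 65 × -19 + 103 × 12 = 1
So 65 × -19 ≡ 1 (mod 103)
The inverse is -19 mod 103 = 84
Verification: 65 × 84 = 5460 = 53 × 103 + 1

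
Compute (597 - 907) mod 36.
14

(597 - 907) = -310
-310 mod 36 = 14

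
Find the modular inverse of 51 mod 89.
51^(-1) ≡ 7 (mod 89). Verification: 51 × 7 = 357 ≡ 1 (mod 89)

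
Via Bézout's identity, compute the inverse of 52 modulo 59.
Extended GCD: 52(-17) + 59(15) = 1. So 52^(-1) ≡ 42 ≡ 42 (mod 59). Verify: 52 × 42 = 2184 ≡ 1 (mod 59)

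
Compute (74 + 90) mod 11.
10

(74 + 90) = 164
164 mod 11 = 10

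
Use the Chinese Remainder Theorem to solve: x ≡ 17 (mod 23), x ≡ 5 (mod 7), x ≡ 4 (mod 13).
1811

Using the Chinese Remainder Theorem:
M = product of moduli = 2093
For equation 1: M_1 = 91, 91 ≡ 22 (mod 23), inverse of 91 mod 23 is 22 (check: 22 × 22 = 484 ≡ 1 (mod 23))
For equation 2: M_2 = 299, 299 ≡ 5 (mod 7), inverse of 299 mod 7 is 3 (check: 5 × 3 = 15 ≡ 1 (mod 7))
For equation 3: M_3 = 161, 161 ≡ 5 (mod 13), inverse of 161 mod 13 is 8 (check: 5 × 8 = 40 ≡ 1 (mod 13))
Combine: x ≡ Σ r_i×M_i×(M_i⁻¹ mod m_i) = 17×91×22 + 5×299×3 + 4×161×8 = 34034 + 4485 + 5152 = 43671
43671 mod 2093 = 1811
x ≡ 1811 (mod 2093)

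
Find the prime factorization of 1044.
2^2 × 3^2 × 29

Divide by primes starting from smallest:
1044 ÷ 2 = 522
522 ÷ 2 = 261
261 ÷ 3 = 87
87 ÷ 3 = 29
29 ÷ 29 = 1

1044 = 2^2 × 3^2 × 29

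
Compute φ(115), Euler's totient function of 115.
88

Prime factorization: 115 = 5 × 23
Using the formula φ(n) = n × Π(1 - 1/p) for each prime factor p:
φ(115) = 115 × (1 - 1/5) × (1 - 1/23)
φ(115) = 88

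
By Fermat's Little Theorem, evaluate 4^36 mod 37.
By Fermat's Little Theorem, 4^{36} ≡ 1 (mod 37) since 37 is prime and gcd(4, 37) = 1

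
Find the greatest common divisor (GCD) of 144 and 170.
2

Using the Euclidean algorithm:
144 = 0 × 170 + 144
170 = 1 × 144 + 26
144 = 5 × 26 + 14
26 = 1 × 14 + 12
14 = 1 × 12 + 2
12 = 6 × 2 + 0

GCD(144, 170) = 2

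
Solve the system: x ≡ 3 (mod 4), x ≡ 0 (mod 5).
M = 4 × 5 = 20. M₁ = 5, y₁ ≡ 1 (mod 4). M₂ = 4, y₂ ≡ 4 (mod 5). x = 3×5×1 + 0×4×4 ≡ 15 (mod 20)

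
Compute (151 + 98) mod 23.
19

(151 + 98) = 249
249 mod 23 = 19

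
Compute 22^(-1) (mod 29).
22^(-1) ≡ 4 (mod 29). Verification: 22 × 4 = 88 ≡ 1 (mod 29)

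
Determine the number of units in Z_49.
42

Prime factorization: 49 = 7^2
Using the formula φ(n) = n × Π(1 - 1/p) for each prime factor p:
φ(49) = 49 × (1 - 1/7)
φ(49) = 42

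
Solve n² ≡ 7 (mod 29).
The square roots of 7 mod 29 are 23 and 6. Verify: 23² = 529 ≡ 7 (mod 29)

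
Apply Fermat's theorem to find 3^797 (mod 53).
By Fermat: 3^{52} ≡ 1 (mod 53). 797 ≡ 17 (mod 52). So 3^{797} ≡ 3^{17} ≡ 45 (mod 53)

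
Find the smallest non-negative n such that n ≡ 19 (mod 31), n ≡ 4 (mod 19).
422

Using the Chinese Remainder Theorem:
M = product of moduli = 589
For equation 1: M_1 = 19, 19 ≡ 19 (mod 31), inverse of 19 mod 31 is 18 (check: 19 × 18 = 342 ≡ 1 (mod 31))
For equation 2: M_2 = 31, 31 ≡ 12 (mod 19), inverse of 31 mod 19 is 8 (check: 12 × 8 = 96 ≡ 1 (mod 19))
Combine: n ≡ Σ r_i×M_i×(M_i⁻¹ mod m_i) = 19×19×18 + 4×31×8 = 6498 + 992 = 7490
7490 mod 589 = 422
n ≡ 422 (mod 589)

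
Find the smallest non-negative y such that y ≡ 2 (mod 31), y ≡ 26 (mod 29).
374

Using the Chinese Remainder Theorem:
M = product of moduli = 899
For equation 1: M_1 = 29, 29 ≡ 29 (mod 31), inverse of 29 mod 31 is 15 (check: 29 × 15 = 435 ≡ 1 (mod 31))
For equation 2: M_2 = 31, 31 ≡ 2 (mod 29), inverse of 31 mod 29 is 15 (check: 2 × 15 = 30 ≡ 1 (mod 29))
Combine: y ≡ Σ r_i×M_i×(M_i⁻¹ mod m_i) = 2×29×15 + 26×31×15 = 870 + 12090 = 12960
12960 mod 899 = 374
y ≡ 374 (mod 899)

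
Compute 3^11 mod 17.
Using repeated squaring. 11 = 8 + 2 + 1 (binary 1011). Repeated squaring mod 17: 3^1 ≡ 3; 3^2 ≡ 3² = 9 ≡ 9; 3^4 ≡ 9² = 81 ≡ 13; 3^8 ≡ 13² = 169 ≡ 16. Multiply: 3^11 = 3^8 × 3^2 × 3^1 ≡ 16 × 9 × 3 (mod 17): 16 × 9 = 144 ≡ 8; 8 × 3 = 24 ≡ 7. So 3^11 ≡ 7 (mod 17).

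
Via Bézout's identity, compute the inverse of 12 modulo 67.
Extended GCD: 12(28) + 67(-5) = 1. So 12^(-1) ≡ 28 ≡ 28 (mod 67). Verify: 12 × 28 = 336 ≡ 1 (mod 67)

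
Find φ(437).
396

Prime factorization: 437 = 19 × 23
Using the formula φ(n) = n × Π(1 - 1/p) for each prime factor p:
φ(437) = 437 × (1 - 1/19) × (1 - 1/23)
φ(437) = 396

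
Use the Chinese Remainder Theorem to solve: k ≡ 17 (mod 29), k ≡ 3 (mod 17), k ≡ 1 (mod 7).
1380

Using the Chinese Remainder Theorem:
M = product of moduli = 3451
For equation 1: M_1 = 119, 119 ≡ 3 (mod 29), inverse of 119 mod 29 is 10 (check: 3 × 10 = 30 ≡ 1 (mod 29))
For equation 2: M_2 = 203, 203 ≡ 16 (mod 17), inverse of 203 mod 17 is 16 (check: 16 × 16 = 256 ≡ 1 (mod 17))
For equation 3: M_3 = 493, 493 ≡ 3 (mod 7), inverse of 493 mod 7 is 5 (check: 3 × 5 = 15 ≡ 1 (mod 7))
Combine: k ≡ Σ r_i×M_i×(M_i⁻¹ mod m_i) = 17×119×10 + 3×203×16 + 1×493×5 = 20230 + 9744 + 2465 = 32439
32439 mod 3451 = 1380
k ≡ 1380 (mod 3451)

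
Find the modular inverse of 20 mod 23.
20^(-1) ≡ 15 (mod 23). Verification: 20 × 15 = 300 ≡ 1 (mod 23)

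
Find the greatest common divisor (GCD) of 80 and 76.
4

Using the Euclidean algorithm:
80 = 1 × 76 + 4
76 = 19 × 4 + 0

GCD(80, 76) = 4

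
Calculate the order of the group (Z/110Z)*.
40

Prime factorization: 110 = 2 × 5 × 11
Using the formula φ(n) = n × Π(1 - 1/p) for each prime factor p:
φ(110) = 110 × (1 - 1/2) × (1 - 1/5) × (1 - 1/11)
φ(110) = 40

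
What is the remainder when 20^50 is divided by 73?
Using repeated squaring. 50 = 32 + 16 + 2 (binary 110010). Repeated squaring mod 73: 20^1 ≡ 20; 20^2 ≡ 20² = 400 ≡ 35; 20^4 ≡ 35² = 1225 ≡ 57; 20^8 ≡ 57² = 3249 ≡ 37; 20^16 ≡ 37² = 1369 ≡ 55; 20^32 ≡ 55² = 3025 ≡ 32. Multiply: 20^50 = 20^32 × 20^16 × 20^2 ≡ 32 × 55 × 35 (mod 73): 32 × 55 = 1760 ≡ 8; 8 × 35 = 280 ≡ 61. So 20^50 ≡ 61 (mod 73).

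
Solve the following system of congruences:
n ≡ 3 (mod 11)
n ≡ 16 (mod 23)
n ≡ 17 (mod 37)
5789

Using the Chinese Remainder Theorem:
M = product of moduli = 9361
For equation 1: M_1 = 851, 851 ≡ 4 (mod 11), inverse of 851 mod 11 is 3 (check: 4 × 3 = 12 ≡ 1 (mod 11))
For equation 2: M_2 = 407, 407 ≡ 16 (mod 23), inverse of 407 mod 23 is 13 (check: 16 × 13 = 208 ≡ 1 (mod 23))
For equation 3: M_3 = 253, 253 ≡ 31 (mod 37), inverse of 253 mod 37 is 6 (check: 31 × 6 = 186 ≡ 1 (mod 37))
Combine: n ≡ Σ r_i×M_i×(M_i⁻¹ mod m_i) = 3×851×3 + 16×407×13 + 17×253×6 = 7659 + 84656 + 25806 = 118121
118121 mod 9361 = 5789
n ≡ 5789 (mod 9361)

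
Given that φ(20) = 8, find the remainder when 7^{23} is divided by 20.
By Euler: 7^{8} ≡ 1 (mod 20) since gcd(7, 20) = 1. 23 = 2×8 + 7. So 7^{23} ≡ 7^{7} ≡ 3 (mod 20)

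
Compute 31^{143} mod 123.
25

Using successive squaring:
Binary expansion of 143: 10001111
Powers of 31 mod 123 (each is the square of the previous):
  31^1 ≡ 31 (mod 123)
  31^2 ≡ 31² = 961 ≡ 100 (mod 123)
  31^4 ≡ 100² = 10000 ≡ 37 (mod 123)
  31^8 ≡ 37² = 1369 ≡ 16 (mod 123)
  31^16 ≡ 16² = 256 ≡ 10 (mod 123)
  31^32 ≡ 10² = 100 ≡ 100 (mod 123)
  31^64 ≡ 100² = 10000 ≡ 37 (mod 123)
  31^128 ≡ 37² = 1369 ≡ 16 (mod 123)
143 = 128 + 8 + 4 + 2 + 1, so 31^143 = 31^128 × 31^8 × 31^4 × 31^2 × 31^1 ≡ 16 × 16 × 37 × 100 × 31 (mod 123)
Multiplying step by step:
  16 × 16 = 256 ≡ 10 (mod 123)
  10 × 37 = 370 ≡ 1 (mod 123)
  1 × 100 = 100 ≡ 100 (mod 123)
  100 × 31 = 3100 ≡ 25 (mod 123)
Result: 31^143 ≡ 25 (mod 123)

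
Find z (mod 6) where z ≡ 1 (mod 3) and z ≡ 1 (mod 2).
M = 3 × 2 = 6. M₁ = 2, y₁ ≡ 2 (mod 3). M₂ = 3, y₂ ≡ 1 (mod 2). z = 1×2×2 + 1×3×1 ≡ 1 (mod 6)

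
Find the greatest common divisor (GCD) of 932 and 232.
4

Using the Euclidean algorithm:
932 = 4 × 232 + 4
232 = 58 × 4 + 0

GCD(932, 232) = 4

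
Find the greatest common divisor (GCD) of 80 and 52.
4

Using the Euclidean algorithm:
80 = 1 × 52 + 28
52 = 1 × 28 + 24
28 = 1 × 24 + 4
24 = 6 × 4 + 0

GCD(80, 52) = 4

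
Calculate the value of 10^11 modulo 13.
Using repeated squaring. 11 = 8 + 2 + 1 (binary 1011). Repeated squaring mod 13: 10^1 ≡ 10; 10^2 ≡ 10² = 100 ≡ 9; 10^4 ≡ 9² = 81 ≡ 3; 10^8 ≡ 3² = 9 ≡ 9. Multiply: 10^11 = 10^8 × 10^2 × 10^1 ≡ 9 × 9 × 10 (mod 13): 9 × 9 = 81 ≡ 3; 3 × 10 = 30 ≡ 4. So 10^11 ≡ 4 (mod 13).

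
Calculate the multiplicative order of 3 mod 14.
Powers of 3 mod 14: 3^1≡3, 3^2≡9, 3^3≡13, 3^4≡11, 3^5≡5, 3^6≡1. Order = 6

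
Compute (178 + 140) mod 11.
10

(178 + 140) = 318
318 mod 11 = 10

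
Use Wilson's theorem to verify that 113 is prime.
(112)! mod 113 = 112. Since this equals -1 (mod 113), Wilson confirms 113 is prime.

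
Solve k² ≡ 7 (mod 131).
The square roots of 7 mod 131 are 20 and 111. Verify: 20² = 400 ≡ 7 (mod 131)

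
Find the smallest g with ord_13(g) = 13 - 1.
p - 1 = 12 has prime divisors 2, 3. h is a primitive root mod 13 iff h^(12/q) ≢ 1 (mod 13) for each such q.
h = 2: 2^6 ≡ 12, 2^4 ≡ 3 (mod 13); none is 1, so 2 has order 12 and is a primitive root.
The smallest primitive root mod 13 is g = 2.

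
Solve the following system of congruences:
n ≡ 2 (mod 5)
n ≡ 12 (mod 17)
12

Using the Chinese Remainder Theorem:
M = product of moduli = 85
For equation 1: M_1 = 17, 17 ≡ 2 (mod 5), inverse of 17 mod 5 is 3 (check: 2 × 3 = 6 ≡ 1 (mod 5))
For equation 2: M_2 = 5, 5 ≡ 5 (mod 17), inverse of 5 mod 17 is 7 (check: 5 × 7 = 35 ≡ 1 (mod 17))
Combine: n ≡ Σ r_i×M_i×(M_i⁻¹ mod m_i) = 2×17×3 + 12×5×7 = 102 + 420 = 522
522 mod 85 = 12
n ≡ 12 (mod 85)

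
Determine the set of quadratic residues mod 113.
QRs mod 113: {1, 2, 4, 7, 8, 9, 11, 13, 14, 15, 16, 18, 22, 25, 26, 28, 30, 31, 32, 36, 41, 44, 49, 50, 51, 52, 53, 56, 57, 60, 61, 62, 63, 64, 69, 72, 77, 81, 82, 83, 85, 87, 88, 91, 95, 97, 98, 99, 100, 102, 104, 105, 106, 109, 111, 112}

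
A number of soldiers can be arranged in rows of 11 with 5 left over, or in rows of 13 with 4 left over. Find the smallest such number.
M = 11 × 13 = 143. M₁ = 13, y₁ ≡ 6 (mod 11). M₂ = 11, y₂ ≡ 6 (mod 13). x = 5×13×6 + 4×11×6 ≡ 82 (mod 143). The smallest positive such number is 82.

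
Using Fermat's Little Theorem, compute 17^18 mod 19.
By Fermat's Little Theorem, 17^{18} ≡ 1 (mod 19) since 19 is prime and gcd(17, 19) = 1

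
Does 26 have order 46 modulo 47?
p - 1 = 46 has prime divisors 2, 23. Check 26^(46/q) mod 47 for each: 26^(46/2) = 26^23 ≡ 46, 26^(46/23) = 26^2 ≡ 18 (mod 47). None of these is 1, so 26 has order 46 = φ(47), so it is a primitive root mod 47.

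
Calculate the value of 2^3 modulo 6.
3 = 2 + 1 (binary 11). Repeated squaring mod 6: 2^1 ≡ 2; 2^2 ≡ 2² = 4 ≡ 4. Multiply: 2^3 = 2^2 × 2^1 ≡ 4 × 2 (mod 6): 4 × 2 = 8 ≡ 2. So 2^3 ≡ 2 (mod 6).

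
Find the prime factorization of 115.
5 × 23

Divide by primes starting from smallest:
115 ÷ 5 = 23
23 ÷ 23 = 1

115 = 5 × 23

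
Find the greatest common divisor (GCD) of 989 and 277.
1

Using the Euclidean algorithm:
989 = 3 × 277 + 158
277 = 1 × 158 + 119
158 = 1 × 119 + 39
119 = 3 × 39 + 2
39 = 19 × 2 + 1
2 = 2 × 1 + 0

GCD(989, 277) = 1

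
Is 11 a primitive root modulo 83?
No

To verify, check if 11^(82/q) ≢ 1 (mod 83) for each prime divisor q of 82
Divisors of 82 = 82: [1, 2, 41, 82]
  11^(82/41) = 11^2 ≡ 38 (mod 83)
  11^(82/2) = 11^41 ≡ 1 (mod 83)
Conclusion: 11 is not a primitive root modulo 83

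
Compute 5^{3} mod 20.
5

Using successive squaring:
Binary expansion of 3: 11
Powers of 5 mod 20 (each is the square of the previous):
  5^1 ≡ 5 (mod 20)
  5^2 ≡ 5² = 25 ≡ 5 (mod 20)
3 = 2 + 1, so 5^3 = 5^2 × 5^1 ≡ 5 × 5 (mod 20)
Multiplying step by step:
  5 × 5 = 25 ≡ 5 (mod 20)
Result: 5^3 ≡ 5 (mod 20)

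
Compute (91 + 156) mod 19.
0

(91 + 156) = 247
247 mod 19 = 0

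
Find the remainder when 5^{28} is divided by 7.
By Fermat: 5^{6} ≡ 1 (mod 7). 28 = 4×6 + 4. So 5^{28} ≡ 5^{4} ≡ 2 (mod 7)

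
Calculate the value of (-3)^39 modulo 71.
Using repeated squaring. (-3) ≡ 68 (mod 71). 39 = 32 + 4 + 2 + 1 (binary 100111). Repeated squaring mod 71: 68^1 ≡ 68; 68^2 ≡ 68² = 4624 ≡ 9; 68^4 ≡ 9² = 81 ≡ 10; 68^8 ≡ 10² = 100 ≡ 29; 68^16 ≡ 29² = 841 ≡ 60; 68^32 ≡ 60² = 3600 ≡ 50. Multiply: (-3)^39 ≡ 68^32 × 68^4 × 68^2 × 68^1 ≡ 50 × 10 × 9 × 68 (mod 71): 50 × 10 = 500 ≡ 3; 3 × 9 = 27 ≡ 27; 27 × 68 = 1836 ≡ 61. So (-3)^39 ≡ 61 (mod 71).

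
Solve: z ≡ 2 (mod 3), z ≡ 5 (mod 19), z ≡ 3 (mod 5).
M = 3 × 19 × 5 = 285. M₁ = 95, y₁ ≡ 2 (mod 3). M₂ = 15, y₂ ≡ 14 (mod 19). M₃ = 57, y₃ ≡ 3 (mod 5). z = 2×95×2 + 5×15×14 + 3×57×3 ≡ 233 (mod 285)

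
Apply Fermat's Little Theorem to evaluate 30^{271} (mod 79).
28

By Fermat's Little Theorem, a^(p-1) ≡ 1 (mod p) for prime p and gcd(a, p) = 1
Here p = 79, so 30^78 ≡ 1 (mod 79)
We can reduce the exponent: 271 mod 78 = 37
So 30^271 ≡ 30^37 (mod 79)
Computing: 30^37 mod 79 = 28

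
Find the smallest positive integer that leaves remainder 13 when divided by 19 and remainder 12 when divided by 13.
M = 19 × 13 = 247. M₁ = 13, y₁ ≡ 3 (mod 19). M₂ = 19, y₂ ≡ 11 (mod 13). y = 13×13×3 + 12×19×11 ≡ 51 (mod 247). The smallest positive such number is 51.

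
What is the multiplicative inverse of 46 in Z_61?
4

Using Extended Euclidean Algorithm:
gcd(46, 61) = 1
Bezout coefficients: 46 × 4 + 61 × -3 = 1
So 46 × 4 ≡ 1 (mod 61)
The inverse is 4 mod 61 = 4
Verification: 46 × 4 = 184 = 3 × 61 + 1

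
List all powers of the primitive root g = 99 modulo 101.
g^1, g^2, ..., g^{100} mod 101: {99, 4, 93, 16, 69, 64, 74, 54, 94, 14, 73, 56, 90, 22, 57, 88, 26, 49, 3, 95, 12, 77, 48, 5, 91, 20, 61, 80, 42, 17, 67, 68, 66, 70, 62, 78, 46, 9, 83, 36, 29, 43, 15, 71, 60, 82, 38, 25, 51, 100, 2, 97, 8, 85, 32, 37, 27, 47, 7, 87, 28, 45, 11, 79, 44, 13, 75, 52, 98, 6, 89, 24, 53, 96, 10, 81, 40, 21, 59, 84, 34, 33, 35, 31, 39, 23, 55, 92, 18, 65, 72, 58, 86, 30, 41, 19, 63, 76, 50, 1}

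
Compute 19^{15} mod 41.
3

Using successive squaring:
Binary expansion of 15: 1111
Powers of 19 mod 41 (each is the square of the previous):
  19^1 ≡ 19 (mod 41)
  19^2 ≡ 19² = 361 ≡ 33 (mod 41)
  19^4 ≡ 33² = 1089 ≡ 23 (mod 41)
  19^8 ≡ 23² = 529 ≡ 37 (mod 41)
15 = 8 + 4 + 2 + 1, so 19^15 = 19^8 × 19^4 × 19^2 × 19^1 ≡ 37 × 23 × 33 × 19 (mod 41)
Multiplying step by step:
  37 × 23 = 851 ≡ 31 (mod 41)
  31 × 33 = 1023 ≡ 39 (mod 41)
  39 × 19 = 741 ≡ 3 (mod 41)
Result: 19^15 ≡ 3 (mod 41)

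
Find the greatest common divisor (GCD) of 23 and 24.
1

Using the Euclidean algorithm:
23 = 0 × 24 + 23
24 = 1 × 23 + 1
23 = 23 × 1 + 0

GCD(23, 24) = 1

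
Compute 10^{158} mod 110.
100

Using successive squaring:
Binary expansion of 158: 10011110
Powers of 10 mod 110 (each is the square of the previous):
  10^1 ≡ 10 (mod 110)
  10^2 ≡ 10² = 100 ≡ 100 (mod 110)
  10^4 ≡ 100² = 10000 ≡ 100 (mod 110)
  10^8 ≡ 100² = 10000 ≡ 100 (mod 110)
  10^16 ≡ 100² = 10000 ≡ 100 (mod 110)
  10^32 ≡ 100² = 10000 ≡ 100 (mod 110)
  10^64 ≡ 100² = 10000 ≡ 100 (mod 110)
  10^128 ≡ 100² = 10000 ≡ 100 (mod 110)
158 = 128 + 16 + 8 + 4 + 2, so 10^158 = 10^128 × 10^16 × 10^8 × 10^4 × 10^2 ≡ 100 × 100 × 100 × 100 × 100 (mod 110)
Multiplying step by step:
  100 × 100 = 10000 ≡ 100 (mod 110)
  100 × 100 = 10000 ≡ 100 (mod 110)
  100 × 100 = 10000 ≡ 100 (mod 110)
  100 × 100 = 10000 ≡ 100 (mod 110)
Result: 10^158 ≡ 100 (mod 110)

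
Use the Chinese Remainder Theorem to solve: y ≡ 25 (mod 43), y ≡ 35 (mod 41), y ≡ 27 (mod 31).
53130

Using the Chinese Remainder Theorem:
M = product of moduli = 54653
For equation 1: M_1 = 1271, 1271 ≡ 24 (mod 43), inverse of 1271 mod 43 is 9 (check: 24 × 9 = 216 ≡ 1 (mod 43))
For equation 2: M_2 = 1333, 1333 ≡ 21 (mod 41), inverse of 1333 mod 41 is 2 (check: 21 × 2 = 42 ≡ 1 (mod 41))
For equation 3: M_3 = 1763, 1763 ≡ 27 (mod 31), inverse of 1763 mod 31 is 23 (check: 27 × 23 = 621 ≡ 1 (mod 31))
Combine: y ≡ Σ r_i×M_i×(M_i⁻¹ mod m_i) = 25×1271×9 + 35×1333×2 + 27×1763×23 = 285975 + 93310 + 1094823 = 1474108
1474108 mod 54653 = 53130
y ≡ 53130 (mod 54653)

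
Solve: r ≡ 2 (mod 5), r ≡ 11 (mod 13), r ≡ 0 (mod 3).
M = 5 × 13 × 3 = 195. M₁ = 39, y₁ ≡ 4 (mod 5). M₂ = 15, y₂ ≡ 7 (mod 13). M₃ = 65, y₃ ≡ 2 (mod 3). r = 2×39×4 + 11×15×7 + 0×65×2 ≡ 102 (mod 195)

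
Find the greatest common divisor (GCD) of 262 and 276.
2

Using the Euclidean algorithm:
262 = 0 × 276 + 262
276 = 1 × 262 + 14
262 = 18 × 14 + 10
14 = 1 × 10 + 4
10 = 2 × 4 + 2
4 = 2 × 2 + 0

GCD(262, 276) = 2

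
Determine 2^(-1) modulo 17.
2^(-1) ≡ 9 (mod 17). Verification: 2 × 9 = 18 ≡ 1 (mod 17)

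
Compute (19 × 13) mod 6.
1

(19 × 13) = 247
247 mod 6 = 1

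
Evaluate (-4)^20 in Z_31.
Using repeated squaring. (-4) ≡ 27 (mod 31). 20 = 16 + 4 (binary 10100). Repeated squaring mod 31: 27^1 ≡ 27; 27^2 ≡ 27² = 729 ≡ 16; 27^4 ≡ 16² = 256 ≡ 8; 27^8 ≡ 8² = 64 ≡ 2; 27^16 ≡ 2² = 4 ≡ 4. Multiply: (-4)^20 ≡ 27^16 × 27^4 ≡ 4 × 8 (mod 31): 4 × 8 = 32 ≡ 1. So (-4)^20 ≡ 1 (mod 31).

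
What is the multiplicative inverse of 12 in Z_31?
13

Using Extended Euclidean Algorithm:
gcd(12, 31) = 1
Bezout coefficients: 12 × 13 + 31 × -5 = 1
So 12 × 13 ≡ 1 (mod 31)
The inverse is 13 mod 31 = 13
Verification: 12 × 13 = 156 = 5 × 31 + 1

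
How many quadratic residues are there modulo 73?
For prime 73, there are (p-1)/2 = (73-1)/2 = 36 quadratic residues (excluding 0).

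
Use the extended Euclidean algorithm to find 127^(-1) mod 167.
Extended GCD: 127(-71) + 167(54) = 1. So 127^(-1) ≡ 96 ≡ 96 (mod 167). Verify: 127 × 96 = 12192 ≡ 1 (mod 167)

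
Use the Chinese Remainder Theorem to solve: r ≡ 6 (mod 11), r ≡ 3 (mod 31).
M = 11 × 31 = 341. M₁ = 31, y₁ ≡ 5 (mod 11). M₂ = 11, y₂ ≡ 17 (mod 31). r = 6×31×5 + 3×11×17 ≡ 127 (mod 341)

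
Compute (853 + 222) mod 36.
31

(853 + 222) = 1075
1075 mod 36 = 31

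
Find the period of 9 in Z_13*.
Powers of 9 mod 13: 9^1≡9, 9^2≡3, 9^3≡1. Order = 3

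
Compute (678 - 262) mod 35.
31

(678 - 262) = 416
416 mod 35 = 31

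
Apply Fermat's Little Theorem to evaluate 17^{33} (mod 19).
7

By Fermat's Little Theorem, a^(p-1) ≡ 1 (mod p) for prime p and gcd(a, p) = 1
Here p = 19, so 17^18 ≡ 1 (mod 19)
We can reduce the exponent: 33 mod 18 = 15
So 17^33 ≡ 17^15 (mod 19)
Computing: 17^15 mod 19 = 7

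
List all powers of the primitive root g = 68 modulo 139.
g^1, g^2, ..., g^{138} mod 139: {68, 37, 14, 118, 101, 57, 123, 24, 103, 54, 58, 52, 61, 117, 33, 20, 109, 45, 2, 136, 74, 28, 97, 63, 114, 107, 48, 67, 108, 116, 104, 122, 95, 66, 40, 79, 90, 4, 133, 9, 56, 55, 126, 89, 75, 96, 134, 77, 93, 69, 105, 51, 132, 80, 19, 41, 8, 127, 18, 112, 110, 113, 39, 11, 53, 129, 15, 47, 138, 71, 102, 125, 21, 38, 82, 16, 115, 36, 85, 81, 87, 78, 22, 106, 119, 30, 94, 137, 3, 65, 111, 42, 76, 25, 32, 91, 72, 31, 23, 35, 17, 44, 73, 99, 60, 49, 135, 6, 130, 83, 84, 13, 50, 64, 43, 5, 62, 46, 70, 34, 88, 7, 59, 120, 98, 131, 12, 121, 27, 29, 26, 100, 128, 86, 10, 124, 92, 1}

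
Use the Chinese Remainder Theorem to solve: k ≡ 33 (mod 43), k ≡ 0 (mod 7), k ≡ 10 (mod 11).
1022

Using the Chinese Remainder Theorem:
M = product of moduli = 3311
For equation 1: M_1 = 77, 77 ≡ 34 (mod 43), inverse of 77 mod 43 is 19 (check: 34 × 19 = 646 ≡ 1 (mod 43))
For equation 2: M_2 = 473, 473 ≡ 4 (mod 7), inverse of 473 mod 7 is 2 (check: 4 × 2 = 8 ≡ 1 (mod 7))
For equation 3: M_3 = 301, 301 ≡ 4 (mod 11), inverse of 301 mod 11 is 3 (check: 4 × 3 = 12 ≡ 1 (mod 11))
Combine: k ≡ Σ r_i×M_i×(M_i⁻¹ mod m_i) = 33×77×19 + 0×473×2 + 10×301×3 = 48279 + 0 + 9030 = 57309
57309 mod 3311 = 1022
k ≡ 1022 (mod 3311)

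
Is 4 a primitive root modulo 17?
p - 1 = 16 has prime divisors 2. Check 4^(16/q) mod 17 for each: 4^(16/2) = 4^8 ≡ 1 (mod 17). Since 4^8 ≡ 1 (mod 17), the order of 4 divides 8 (in fact the order is 4) ≠ 16, so it is not a primitive root.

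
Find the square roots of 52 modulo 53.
The square roots of 52 mod 53 are 23 and 30. Verify: 23² = 529 ≡ 52 (mod 53)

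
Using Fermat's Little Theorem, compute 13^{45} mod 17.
13

By Fermat's Little Theorem, a^(p-1) ≡ 1 (mod p) for prime p and gcd(a, p) = 1
Here p = 17, so 13^16 ≡ 1 (mod 17)
We can reduce the exponent: 45 mod 16 = 13
So 13^45 ≡ 13^13 (mod 17)
Computing: 13^13 mod 17 = 13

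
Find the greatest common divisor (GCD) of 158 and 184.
2

Using the Euclidean algorithm:
158 = 0 × 184 + 158
184 = 1 × 158 + 26
158 = 6 × 26 + 2
26 = 13 × 2 + 0

GCD(158, 184) = 2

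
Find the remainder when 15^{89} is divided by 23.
By Fermat: 15^{22} ≡ 1 (mod 23). 89 = 4×22 + 1. So 15^{89} ≡ 15^{1} ≡ 15 (mod 23)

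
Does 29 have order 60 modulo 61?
p - 1 = 60 has prime divisors 2, 3, 5. Check 29^(60/q) mod 61 for each: 29^(60/2) = 29^30 ≡ 60, 29^(60/3) = 29^20 ≡ 13, 29^(60/5) = 29^12 ≡ 1 (mod 61). Since 29^12 ≡ 1 (mod 61), the order of 29 divides 12 (in fact the order is 12) ≠ 60, so it is not a primitive root.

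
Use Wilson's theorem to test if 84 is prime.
(83)! mod 84 = 0. Since 0 ≢ -1 (mod 84), 84 is not prime.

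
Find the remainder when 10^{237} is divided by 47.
By Fermat: 10^{46} ≡ 1 (mod 47). 237 = 5×46 + 7. So 10^{237} ≡ 10^{7} ≡ 45 (mod 47)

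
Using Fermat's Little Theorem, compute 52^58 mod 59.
By Fermat's Little Theorem, 52^{58} ≡ 1 (mod 59) since 59 is prime and gcd(52, 59) = 1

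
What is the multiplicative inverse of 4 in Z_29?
22

Using Extended Euclidean Algorithm:
gcd(4, 29) = 1
Bezout coefficients: 4 × -7 + 29 × 1 = 1
So 4 × -7 ≡ 1 (mod 29)
The inverse is -7 mod 29 = 22
Verification: 4 × 22 = 88 = 3 × 29 + 1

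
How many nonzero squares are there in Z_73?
For prime 73, there are (p-1)/2 = (73-1)/2 = 36 quadratic residues (excluding 0).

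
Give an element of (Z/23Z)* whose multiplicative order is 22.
5 has order 22 mod 23 since 5^{22} ≡ 1 (mod 23) and no smaller power works.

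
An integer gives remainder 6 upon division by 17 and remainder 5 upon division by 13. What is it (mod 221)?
M = 17 × 13 = 221. M₁ = 13, y₁ ≡ 4 (mod 17). M₂ = 17, y₂ ≡ 10 (mod 13). r = 6×13×4 + 5×17×10 ≡ 57 (mod 221). The smallest positive such number is 57.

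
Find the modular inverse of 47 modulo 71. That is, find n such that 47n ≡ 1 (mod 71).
68

Using Extended Euclidean Algorithm:
gcd(47, 71) = 1
Bezout coefficients: 47 × -3 + 71 × 2 = 1
So 47 × -3 ≡ 1 (mod 71)
The inverse is -3 mod 71 = 68
Verification: 47 × 68 = 3196 = 45 × 71 + 1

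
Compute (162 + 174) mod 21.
0

(162 + 174) = 336
336 mod 21 = 0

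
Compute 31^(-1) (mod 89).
23

Using Extended Euclidean Algorithm:
gcd(31, 89) = 1
Bezout coefficients: 31 × 23 + 89 × -8 = 1
So 31 × 23 ≡ 1 (mod 89)
The inverse is 23 mod 89 = 23
Verification: 31 × 23 = 713 = 8 × 89 + 1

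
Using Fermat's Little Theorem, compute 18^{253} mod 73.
18

By Fermat's Little Theorem, a^(p-1) ≡ 1 (mod p) for prime p and gcd(a, p) = 1
Here p = 73, so 18^72 ≡ 1 (mod 73)
We can reduce the exponent: 253 mod 72 = 37
So 18^253 ≡ 18^37 (mod 73)
Computing: 18^37 mod 73 = 18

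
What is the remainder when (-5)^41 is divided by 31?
Using Fermat: (-5)^{30} ≡ 1 (mod 31). 41 ≡ 11 (mod 30). So (-5)^{41} ≡ (-5)^{11} ≡ 6 (mod 31)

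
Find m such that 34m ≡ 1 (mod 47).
34^(-1) ≡ 18 (mod 47). Verification: 34 × 18 = 612 ≡ 1 (mod 47)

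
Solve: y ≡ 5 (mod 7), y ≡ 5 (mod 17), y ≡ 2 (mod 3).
M = 7 × 17 × 3 = 357. M₁ = 51, y₁ ≡ 4 (mod 7). M₂ = 21, y₂ ≡ 13 (mod 17). M₃ = 119, y₃ ≡ 2 (mod 3). y = 5×51×4 + 5×21×13 + 2×119×2 ≡ 5 (mod 357)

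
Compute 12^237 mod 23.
Using Fermat: 12^{22} ≡ 1 (mod 23). 237 ≡ 17 (mod 22). So 12^{237} ≡ 12^{17} ≡ 9 (mod 23)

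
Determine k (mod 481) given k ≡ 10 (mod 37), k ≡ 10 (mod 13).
10

Using the Chinese Remainder Theorem:
M = product of moduli = 481
For equation 1: M_1 = 13, 13 ≡ 13 (mod 37), inverse of 13 mod 37 is 20 (check: 13 × 20 = 260 ≡ 1 (mod 37))
For equation 2: M_2 = 37, 37 ≡ 11 (mod 13), inverse of 37 mod 13 is 6 (check: 11 × 6 = 66 ≡ 1 (mod 13))
Combine: k ≡ Σ r_i×M_i×(M_i⁻¹ mod m_i) = 10×13×20 + 10×37×6 = 2600 + 2220 = 4820
4820 mod 481 = 10
k ≡ 10 (mod 481)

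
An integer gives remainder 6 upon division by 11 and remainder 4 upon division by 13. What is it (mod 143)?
M = 11 × 13 = 143. M₁ = 13, y₁ ≡ 6 (mod 11). M₂ = 11, y₂ ≡ 6 (mod 13). k = 6×13×6 + 4×11×6 ≡ 17 (mod 143). The smallest positive such number is 17.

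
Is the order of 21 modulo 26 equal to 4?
Yes, ord_26(21) = 4.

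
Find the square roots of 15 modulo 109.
The square roots of 15 mod 109 are 48 and 61. Verify: 48² = 2304 ≡ 15 (mod 109)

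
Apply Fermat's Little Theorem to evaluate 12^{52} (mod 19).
7

By Fermat's Little Theorem, a^(p-1) ≡ 1 (mod p) for prime p and gcd(a, p) = 1
Here p = 19, so 12^18 ≡ 1 (mod 19)
We can reduce the exponent: 52 mod 18 = 16
So 12^52 ≡ 12^16 (mod 19)
Computing: 12^16 mod 19 = 7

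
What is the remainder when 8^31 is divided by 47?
Using repeated squaring. 31 = 16 + 8 + 4 + 2 + 1 (binary 11111). Repeated squaring mod 47: 8^1 ≡ 8; 8^2 ≡ 8² = 64 ≡ 17; 8^4 ≡ 17² = 289 ≡ 7; 8^8 ≡ 7² = 49 ≡ 2; 8^16 ≡ 2² = 4 ≡ 4. Multiply: 8^31 = 8^16 × 8^8 × 8^4 × 8^2 × 8^1 ≡ 4 × 2 × 7 × 17 × 8 (mod 47): 4 × 2 = 8 ≡ 8; 8 × 7 = 56 ≡ 9; 9 × 17 = 153 ≡ 12; 12 × 8 = 96 ≡ 2. So 8^31 ≡ 2 (mod 47).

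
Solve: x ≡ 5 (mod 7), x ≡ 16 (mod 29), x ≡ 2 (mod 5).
M = 7 × 29 × 5 = 1015. M₁ = 145, y₁ ≡ 3 (mod 7). M₂ = 35, y₂ ≡ 5 (mod 29). M₃ = 203, y₃ ≡ 2 (mod 5). x = 5×145×3 + 16×35×5 + 2×203×2 ≡ 712 (mod 1015)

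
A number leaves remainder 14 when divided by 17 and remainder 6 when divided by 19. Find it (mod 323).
M = 17 × 19 = 323. M₁ = 19, y₁ ≡ 9 (mod 17). M₂ = 17, y₂ ≡ 9 (mod 19). t = 14×19×9 + 6×17×9 ≡ 82 (mod 323)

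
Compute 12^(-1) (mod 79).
33

Using Extended Euclidean Algorithm:
gcd(12, 79) = 1
Bezout coefficients: 12 × 33 + 79 × -5 = 1
So 12 × 33 ≡ 1 (mod 79)
The inverse is 33 mod 79 = 33
Verification: 12 × 33 = 396 = 5 × 79 + 1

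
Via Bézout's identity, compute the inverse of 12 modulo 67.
Extended GCD: 12(28) + 67(-5) = 1. So 12^(-1) ≡ 28 ≡ 28 (mod 67). Verify: 12 × 28 = 336 ≡ 1 (mod 67)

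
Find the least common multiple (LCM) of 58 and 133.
7714

First find GCD(58, 133) using the Euclidean algorithm:
58 = 0 × 133 + 58
133 = 2 × 58 + 17
58 = 3 × 17 + 7
17 = 2 × 7 + 3
7 = 2 × 3 + 1
3 = 3 × 1 + 0
GCD(58, 133) = 1

LCM formula: LCM(a, b) = (a × b) / GCD(a, b)
LCM(58, 133) = (58 × 133) / 1
LCM(58, 133) = 7714 / 1
LCM(58, 133) = 7714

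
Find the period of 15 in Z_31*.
Powers of 15 mod 31: 15^1≡15, 15^2≡8, 15^3≡27, 15^4≡2, 15^5≡30, 15^6≡16, 15^7≡23, 15^8≡4, 15^9≡29, 15^10≡1. Order = 10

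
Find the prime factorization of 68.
2^2 × 17

Divide by primes starting from smallest:
68 ÷ 2 = 34
34 ÷ 2 = 17
17 ÷ 17 = 1

68 = 2^2 × 17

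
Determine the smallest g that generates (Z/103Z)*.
5

A primitive root g modulo p has order p-1 = 102
Prime divisors of 102: [2, 3, 17]
g is a primitive root iff g^(102/q) ≢ 1 (mod 103) for each prime divisor q
Testing small values:
  g = 2: 2^51 ≡ 1, 2^34 ≡ 46, 2^6 ≡ 64 (mod 103) → 2^51 ≡ 1, not primitive root
  g = 3: 3^51 ≡ 102, 3^34 ≡ 1, 3^6 ≡ 8 (mod 103) → 3^34 ≡ 1, not primitive root
  g = 4: 4^51 ≡ 1, 4^34 ≡ 56, 4^6 ≡ 79 (mod 103) → 4^51 ≡ 1, not primitive root
  g = 5: 5^51 ≡ 102, 5^34 ≡ 56, 5^6 ≡ 72 (mod 103) → none is 1, primitive root!
The smallest primitive root is 5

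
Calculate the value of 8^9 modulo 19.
9 = 8 + 1 (binary 1001). Repeated squaring mod 19: 8^1 ≡ 8; 8^2 ≡ 8² = 64 ≡ 7; 8^4 ≡ 7² = 49 ≡ 11; 8^8 ≡ 11² = 121 ≡ 7. Multiply: 8^9 = 8^8 × 8^1 ≡ 7 × 8 (mod 19): 7 × 8 = 56 ≡ 18. So 8^9 ≡ 18 (mod 19).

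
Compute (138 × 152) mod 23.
0

(138 × 152) = 20976
20976 mod 23 = 0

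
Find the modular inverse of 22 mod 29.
22^(-1) ≡ 4 (mod 29). Verification: 22 × 4 = 88 ≡ 1 (mod 29)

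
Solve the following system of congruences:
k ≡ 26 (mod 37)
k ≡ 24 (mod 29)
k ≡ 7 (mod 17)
15307

Using the Chinese Remainder Theorem:
M = product of moduli = 18241
For equation 1: M_1 = 493, 493 ≡ 12 (mod 37), inverse of 493 mod 37 is 34 (check: 12 × 34 = 408 ≡ 1 (mod 37))
For equation 2: M_2 = 629, 629 ≡ 20 (mod 29), inverse of 629 mod 29 is 16 (check: 20 × 16 = 320 ≡ 1 (mod 29))
For equation 3: M_3 = 1073, 1073 ≡ 2 (mod 17), inverse of 1073 mod 17 is 9 (check: 2 × 9 = 18 ≡ 1 (mod 17))
Combine: k ≡ Σ r_i×M_i×(M_i⁻¹ mod m_i) = 26×493×34 + 24×629×16 + 7×1073×9 = 435812 + 241536 + 67599 = 744947
744947 mod 18241 = 15307
k ≡ 15307 (mod 18241)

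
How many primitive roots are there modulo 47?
Number of primitive roots mod 47 = φ(46) = 22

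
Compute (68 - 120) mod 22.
14

(68 - 120) = -52
-52 mod 22 = 14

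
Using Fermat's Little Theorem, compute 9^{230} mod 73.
8

By Fermat's Little Theorem, a^(p-1) ≡ 1 (mod p) for prime p and gcd(a, p) = 1
Here p = 73, so 9^72 ≡ 1 (mod 73)
We can reduce the exponent: 230 mod 72 = 14
So 9^230 ≡ 9^14 (mod 73)
Computing: 9^14 mod 73 = 8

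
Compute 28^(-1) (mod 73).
28^(-1) ≡ 60 (mod 73). Verification: 28 × 60 = 1680 ≡ 1 (mod 73)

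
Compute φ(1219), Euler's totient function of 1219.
1144

Prime factorization: 1219 = 23 × 53
Using the formula φ(n) = n × Π(1 - 1/p) for each prime factor p:
φ(1219) = 1219 × (1 - 1/23) × (1 - 1/53)
φ(1219) = 1144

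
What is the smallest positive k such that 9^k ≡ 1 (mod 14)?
Powers of 9 mod 14: 9^1≡9, 9^2≡11, 9^3≡1. Order = 3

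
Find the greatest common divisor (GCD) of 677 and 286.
1

Using the Euclidean algorithm:
677 = 2 × 286 + 105
286 = 2 × 105 + 76
105 = 1 × 76 + 29
76 = 2 × 29 + 18
29 = 1 × 18 + 11
18 = 1 × 11 + 7
11 = 1 × 7 + 4
7 = 1 × 4 + 3
4 = 1 × 3 + 1
3 = 3 × 1 + 0

GCD(677, 286) = 1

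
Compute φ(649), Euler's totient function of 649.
580

Prime factorization: 649 = 11 × 59
Using the formula φ(n) = n × Π(1 - 1/p) for each prime factor p:
φ(649) = 649 × (1 - 1/11) × (1 - 1/59)
φ(649) = 580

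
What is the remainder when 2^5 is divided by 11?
5 = 4 + 1 (binary 101). Repeated squaring mod 11: 2^1 ≡ 2; 2^2 ≡ 2² = 4 ≡ 4; 2^4 ≡ 4² = 16 ≡ 5. Multiply: 2^5 = 2^4 × 2^1 ≡ 5 × 2 (mod 11): 5 × 2 = 10 ≡ 10. So 2^5 ≡ 10 (mod 11).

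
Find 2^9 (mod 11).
9 = 8 + 1 (binary 1001). Repeated squaring mod 11: 2^1 ≡ 2; 2^2 ≡ 2² = 4 ≡ 4; 2^4 ≡ 4² = 16 ≡ 5; 2^8 ≡ 5² = 25 ≡ 3. Multiply: 2^9 = 2^8 × 2^1 ≡ 3 × 2 (mod 11): 3 × 2 = 6 ≡ 6. So 2^9 ≡ 6 (mod 11).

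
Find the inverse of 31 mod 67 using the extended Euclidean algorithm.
Extended GCD: 31(13) + 67(-6) = 1. So 31^(-1) ≡ 13 ≡ 13 (mod 67). Verify: 31 × 13 = 403 ≡ 1 (mod 67)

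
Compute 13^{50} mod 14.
1

Using successive squaring:
Binary expansion of 50: 110010
Powers of 13 mod 14 (each is the square of the previous):
  13^1 ≡ 13 (mod 14)
  13^2 ≡ 13² = 169 ≡ 1 (mod 14)
  13^4 ≡ 1² = 1 ≡ 1 (mod 14)
  13^8 ≡ 1² = 1 ≡ 1 (mod 14)
  13^16 ≡ 1² = 1 ≡ 1 (mod 14)
  13^32 ≡ 1² = 1 ≡ 1 (mod 14)
50 = 32 + 16 + 2, so 13^50 = 13^32 × 13^16 × 13^2 ≡ 1 × 1 × 1 (mod 14)
Multiplying step by step:
  1 × 1 = 1 ≡ 1 (mod 14)
  1 × 1 = 1 ≡ 1 (mod 14)
Result: 13^50 ≡ 1 (mod 14)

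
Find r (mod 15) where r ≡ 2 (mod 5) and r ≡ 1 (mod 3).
M = 5 × 3 = 15. M₁ = 3, y₁ ≡ 2 (mod 5). M₂ = 5, y₂ ≡ 2 (mod 3). r = 2×3×2 + 1×5×2 ≡ 7 (mod 15)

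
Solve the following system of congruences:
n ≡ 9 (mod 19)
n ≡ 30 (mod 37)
104

Using the Chinese Remainder Theorem:
M = product of moduli = 703
For equation 1: M_1 = 37, 37 ≡ 18 (mod 19), inverse of 37 mod 19 is 18 (check: 18 × 18 = 324 ≡ 1 (mod 19))
For equation 2: M_2 = 19, 19 ≡ 19 (mod 37), inverse of 19 mod 37 is 2 (check: 19 × 2 = 38 ≡ 1 (mod 37))
Combine: n ≡ Σ r_i×M_i×(M_i⁻¹ mod m_i) = 9×37×18 + 30×19×2 = 5994 + 1140 = 7134
7134 mod 703 = 104
n ≡ 104 (mod 703)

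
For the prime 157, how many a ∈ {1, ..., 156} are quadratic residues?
For prime 157, there are (p-1)/2 = (157-1)/2 = 78 quadratic residues (excluding 0).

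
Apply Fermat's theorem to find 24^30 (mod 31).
By Fermat's Little Theorem, 24^{30} ≡ 1 (mod 31) since 31 is prime and gcd(24, 31) = 1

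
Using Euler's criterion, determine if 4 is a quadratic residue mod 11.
By Euler's criterion: 4^{5} ≡ 1 (mod 11). Since this equals 1, 4 is a QR.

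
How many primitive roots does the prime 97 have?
Number of primitive roots mod 97 = φ(96) = 32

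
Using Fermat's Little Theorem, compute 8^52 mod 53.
By Fermat's Little Theorem, 8^{52} ≡ 1 (mod 53) since 53 is prime and gcd(8, 53) = 1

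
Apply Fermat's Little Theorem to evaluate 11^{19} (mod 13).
2

By Fermat's Little Theorem, a^(p-1) ≡ 1 (mod p) for prime p and gcd(a, p) = 1
Here p = 13, so 11^12 ≡ 1 (mod 13)
We can reduce the exponent: 19 mod 12 = 7
So 11^19 ≡ 11^7 (mod 13)
Computing: 11^7 mod 13 = 2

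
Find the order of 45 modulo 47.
Powers of 45 mod 47: 45^1≡45, 45^2≡4, 45^3≡39, 45^4≡16, 45^5≡15, 45^6≡17, 45^7≡13, 45^8≡21, 45^9≡5, 45^10≡37, 45^11≡20, 45^12≡7, 45^13≡33, 45^14≡28, 45^15≡38, 45^16≡18, 45^17≡11, 45^18≡25, 45^19≡44, 45^20≡6, 45^21≡35, 45^22≡24, 45^23≡46, 45^24≡2, 45^25≡43, 45^26≡8, 45^27≡31, 45^28≡32, 45^29≡30, 45^30≡34, 45^31≡26, 45^32≡42, 45^33≡10, 45^34≡27, 45^35≡40, 45^36≡14, 45^37≡19, 45^38≡9, 45^39≡29, 45^40≡36, 45^41≡22, 45^42≡3, 45^43≡41, 45^44≡12, 45^45≡23, 45^46≡1. Order = 46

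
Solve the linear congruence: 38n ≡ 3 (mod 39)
36

Since gcd(38, 39) = 1 divides 3, a solution exists.
Multiply both sides by the inverse of 38 mod 39:
  38^(-1) mod 39 = 38
  x ≡ 38 × 3 ≡ 114 ≡ 36 (mod 39)
Verification: 38 × 36 = 1368 = 35 × 39 + 3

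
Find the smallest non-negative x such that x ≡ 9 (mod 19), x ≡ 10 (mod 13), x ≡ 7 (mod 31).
6393

Using the Chinese Remainder Theorem:
M = product of moduli = 7657
For equation 1: M_1 = 403, 403 ≡ 4 (mod 19), inverse of 403 mod 19 is 5 (check: 4 × 5 = 20 ≡ 1 (mod 19))
For equation 2: M_2 = 589, 589 ≡ 4 (mod 13), inverse of 589 mod 13 is 10 (check: 4 × 10 = 40 ≡ 1 (mod 13))
For equation 3: M_3 = 247, 247 ≡ 30 (mod 31), inverse of 247 mod 31 is 30 (check: 30 × 30 = 900 ≡ 1 (mod 31))
Combine: x ≡ Σ r_i×M_i×(M_i⁻¹ mod m_i) = 9×403×5 + 10×589×10 + 7×247×30 = 18135 + 58900 + 51870 = 128905
128905 mod 7657 = 6393
x ≡ 6393 (mod 7657)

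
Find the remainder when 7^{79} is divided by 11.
By Fermat: 7^{10} ≡ 1 (mod 11). 79 = 7×10 + 9. So 7^{79} ≡ 7^{9} ≡ 8 (mod 11)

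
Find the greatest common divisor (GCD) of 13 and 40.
1

Using the Euclidean algorithm:
13 = 0 × 40 + 13
40 = 3 × 13 + 1
13 = 13 × 1 + 0

GCD(13, 40) = 1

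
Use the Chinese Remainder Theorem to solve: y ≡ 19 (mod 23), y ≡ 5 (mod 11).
203

Using the Chinese Remainder Theorem:
M = product of moduli = 253
For equation 1: M_1 = 11, 11 ≡ 11 (mod 23), inverse of 11 mod 23 is 21 (check: 11 × 21 = 231 ≡ 1 (mod 23))
For equation 2: M_2 = 23, 23 ≡ 1 (mod 11), inverse of 23 mod 11 is 1 (check: 1 × 1 = 1 ≡ 1 (mod 11))
Combine: y ≡ Σ r_i×M_i×(M_i⁻¹ mod m_i) = 19×11×21 + 5×23×1 = 4389 + 115 = 4504
4504 mod 253 = 203
y ≡ 203 (mod 253)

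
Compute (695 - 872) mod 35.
33

(695 - 872) = -177
-177 mod 35 = 33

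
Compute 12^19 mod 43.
Using repeated squaring. 19 = 16 + 2 + 1 (binary 10011). Repeated squaring mod 43: 12^1 ≡ 12; 12^2 ≡ 12² = 144 ≡ 15; 12^4 ≡ 15² = 225 ≡ 10; 12^8 ≡ 10² = 100 ≡ 14; 12^16 ≡ 14² = 196 ≡ 24. Multiply: 12^19 = 12^16 × 12^2 × 12^1 ≡ 24 × 15 × 12 (mod 43): 24 × 15 = 360 ≡ 16; 16 × 12 = 192 ≡ 20. So 12^19 ≡ 20 (mod 43).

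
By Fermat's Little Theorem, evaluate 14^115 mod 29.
By Fermat: 14^{28} ≡ 1 (mod 29). 115 = 4×28 + 3. So 14^{115} ≡ 14^{3} ≡ 18 (mod 29)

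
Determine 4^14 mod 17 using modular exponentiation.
Using repeated squaring. 14 = 8 + 4 + 2 (binary 1110). Repeated squaring mod 17: 4^1 ≡ 4; 4^2 ≡ 4² = 16 ≡ 16; 4^4 ≡ 16² = 256 ≡ 1; 4^8 ≡ 1² = 1 ≡ 1. Multiply: 4^14 = 4^8 × 4^4 × 4^2 ≡ 1 × 1 × 16 (mod 17): 1 × 1 = 1 ≡ 1; 1 × 16 = 16 ≡ 16. So 4^14 ≡ 16 (mod 17).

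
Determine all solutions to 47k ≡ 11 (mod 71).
38

Since gcd(47, 71) = 1 divides 11, a solution exists.
Multiply both sides by the inverse of 47 mod 71:
  47^(-1) mod 71 = 68
  x ≡ 68 × 11 ≡ 748 ≡ 38 (mod 71)
Verification: 47 × 38 = 1786 = 25 × 71 + 11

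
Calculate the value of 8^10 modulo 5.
8 ≡ 3 (mod 5). 10 = 8 + 2 (binary 1010). Repeated squaring mod 5: 3^1 ≡ 3; 3^2 ≡ 3² = 9 ≡ 4; 3^4 ≡ 4² = 16 ≡ 1; 3^8 ≡ 1² = 1 ≡ 1. Multiply: 8^10 ≡ 3^8 × 3^2 ≡ 1 × 4 (mod 5): 1 × 4 = 4 ≡ 4. So 8^10 ≡ 4 (mod 5).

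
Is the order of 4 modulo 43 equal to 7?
Yes, ord_43(4) = 7.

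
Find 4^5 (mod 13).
5 = 4 + 1 (binary 101). Repeated squaring mod 13: 4^1 ≡ 4; 4^2 ≡ 4² = 16 ≡ 3; 4^4 ≡ 3² = 9 ≡ 9. Multiply: 4^5 = 4^4 × 4^1 ≡ 9 × 4 (mod 13): 9 × 4 = 36 ≡ 10. So 4^5 ≡ 10 (mod 13).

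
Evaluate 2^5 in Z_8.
5 = 4 + 1 (binary 101). Repeated squaring mod 8: 2^1 ≡ 2; 2^2 ≡ 2² = 4 ≡ 4; 2^4 ≡ 4² = 16 ≡ 0. Multiply: 2^5 = 2^4 × 2^1 ≡ 0 × 2 (mod 8): 0 × 2 = 0 ≡ 0. So 2^5 ≡ 0 (mod 8).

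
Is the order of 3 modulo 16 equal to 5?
No, the actual order is 4, not 5.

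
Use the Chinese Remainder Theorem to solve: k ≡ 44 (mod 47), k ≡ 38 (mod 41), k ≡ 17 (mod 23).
36610

Using the Chinese Remainder Theorem:
M = product of moduli = 44321
For equation 1: M_1 = 943, 943 ≡ 3 (mod 47), inverse of 943 mod 47 is 16 (check: 3 × 16 = 48 ≡ 1 (mod 47))
For equation 2: M_2 = 1081, 1081 ≡ 15 (mod 41), inverse of 1081 mod 41 is 11 (check: 15 × 11 = 165 ≡ 1 (mod 41))
For equation 3: M_3 = 1927, 1927 ≡ 18 (mod 23), inverse of 1927 mod 23 is 9 (check: 18 × 9 = 162 ≡ 1 (mod 23))
Combine: k ≡ Σ r_i×M_i×(M_i⁻¹ mod m_i) = 44×943×16 + 38×1081×11 + 17×1927×9 = 663872 + 451858 + 294831 = 1410561
1410561 mod 44321 = 36610
k ≡ 36610 (mod 44321)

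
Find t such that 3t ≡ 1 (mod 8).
3

Since gcd(3, 8) = 1 divides 1, a solution exists.
Multiply both sides by the inverse of 3 mod 8:
  3^(-1) mod 8 = 3
  x ≡ 3 × 1 ≡ 3 ≡ 3 (mod 8)
Verification: 3 × 3 = 9 = 1 × 8 + 1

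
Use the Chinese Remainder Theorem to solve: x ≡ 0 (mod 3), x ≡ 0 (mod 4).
M = 3 × 4 = 12. M₁ = 4, y₁ ≡ 1 (mod 3). M₂ = 3, y₂ ≡ 3 (mod 4). x = 0×4×1 + 0×3×3 ≡ 0 (mod 12)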